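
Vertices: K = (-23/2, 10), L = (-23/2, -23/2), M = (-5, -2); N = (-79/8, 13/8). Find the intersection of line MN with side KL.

(-23/2, 17/6)

Barycentric coordinates of N with respect to KLM: (1/2, 1/4, 1/4).
On side KL the M-coordinate is zero; dropping N's M-weight 1/4 and renormalizing the remaining 1/2 : 1/4 gives weights 2/3, 1/3 on K, L.
J = (2/3)·(-23/2, 10) + (1/3)·(-23/2, -23/2) = (-23/2, 17/6).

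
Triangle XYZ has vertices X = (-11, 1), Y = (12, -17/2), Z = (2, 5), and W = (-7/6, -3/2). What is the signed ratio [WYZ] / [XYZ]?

[XYZ] = ½·((-11)·(-17/2−5) + 12·(5−1) + 2·(1−(-17/2))) = ½·(297/2 + 48 + 19) = 431/4.
[WYZ] = ½·((-7/6)·(-17/2−5) + 12·(5−(-3/2)) + 2·(-3/2−(-17/2))) = ½·(63/4 + 78 + 14) = 431/8, so the ratio is (431/8)/(431/4) = 1/2.

1/2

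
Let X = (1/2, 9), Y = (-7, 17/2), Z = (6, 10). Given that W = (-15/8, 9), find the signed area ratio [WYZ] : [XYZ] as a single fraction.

[XYZ] = ½·((1/2)·(17/2−10) + (-7)·(10−9) + 6·(9−(17/2))) = ½·(-3/4 − 7 + 3) = -19/8.
[WYZ] = ½·((-15/8)·(17/2−10) + (-7)·(10−9) + 6·(9−(17/2))) = ½·(45/16 − 7 + 3) = -19/32, so the ratio is (-19/32)/(-19/8) = 1/4.

1/4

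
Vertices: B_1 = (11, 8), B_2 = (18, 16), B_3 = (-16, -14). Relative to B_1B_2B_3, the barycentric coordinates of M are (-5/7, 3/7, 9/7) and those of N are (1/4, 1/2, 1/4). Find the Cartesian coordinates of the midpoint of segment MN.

(-363/56, -145/28)

Barycentric coordinates of the midpoint are the average: (-13/56, 13/28, 43/56).
Converting: (-13/56)·B_1 + (13/28)·B_2 + (43/56)·B_3 = (-363/56, -145/28).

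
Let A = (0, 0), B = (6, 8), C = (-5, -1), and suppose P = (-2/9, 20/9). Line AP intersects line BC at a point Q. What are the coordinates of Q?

(-2/7, 20/7)

Barycentric coordinates of P with respect to ABC: (2/9, 1/3, 4/9).
On side BC the A-coordinate is zero; dropping P's A-weight 2/9 and renormalizing the remaining 1/3 : 4/9 gives weights 3/7, 4/7 on B, C.
Q = (3/7)·(6, 8) + (4/7)·(-5, -1) = (-2/7, 20/7).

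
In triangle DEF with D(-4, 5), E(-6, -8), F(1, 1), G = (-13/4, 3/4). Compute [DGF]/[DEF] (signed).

[DEF] = ½·((-4)·(-8−1) + (-6)·(1−5) + 1·(5−(-8))) = ½·(36 + 24 + 13) = 73/2.
[DGF] = ½·((-4)·(3/4−1) + (-13/4)·(1−5) + 1·(5−(3/4))) = ½·(1 + 13 + 17/4) = 73/8, so the ratio is (73/8)/(73/2) = 1/4.

1/4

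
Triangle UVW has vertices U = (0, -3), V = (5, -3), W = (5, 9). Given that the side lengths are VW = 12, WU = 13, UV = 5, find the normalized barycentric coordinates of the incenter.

(2/5, 13/30, 1/6)

The incenter has barycentric coordinates proportional to the opposite side lengths: (12 : 13 : 5).
Normalizing by 12+13+5 = 30 gives (2/5, 13/30, 1/6).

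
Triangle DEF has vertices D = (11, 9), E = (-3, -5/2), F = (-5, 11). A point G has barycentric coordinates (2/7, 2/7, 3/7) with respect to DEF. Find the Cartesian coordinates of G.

(1/7, 46/7)

G = (2/7)·D + (2/7)·E + (3/7)·F.
x-coordinate: (2/7)·11 + (2/7)·(-3) + (3/7)·(-5) = 1/7.
y-coordinate: (2/7)·9 + (2/7)·(-5/2) + (3/7)·11 = 46/7.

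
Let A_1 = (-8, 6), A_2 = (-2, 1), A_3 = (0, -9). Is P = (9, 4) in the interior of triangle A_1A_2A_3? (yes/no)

no

Barycentric coordinates of P: (-58/25, 239/50, -73/50).
The three coordinates are negative, positive, negative; a point is interior exactly when all three are positive.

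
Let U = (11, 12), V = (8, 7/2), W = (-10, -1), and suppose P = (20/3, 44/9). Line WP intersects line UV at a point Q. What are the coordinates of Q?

(35/4, 45/8)

Barycentric coordinates of P with respect to UVW: (2/9, 2/3, 1/9).
On side UV the W-coordinate is zero; dropping P's W-weight 1/9 and renormalizing the remaining 2/9 : 2/3 gives weights 1/4, 3/4 on U, V.
Q = (1/4)·(11, 12) + (3/4)·(8, 7/2) = (35/4, 45/8).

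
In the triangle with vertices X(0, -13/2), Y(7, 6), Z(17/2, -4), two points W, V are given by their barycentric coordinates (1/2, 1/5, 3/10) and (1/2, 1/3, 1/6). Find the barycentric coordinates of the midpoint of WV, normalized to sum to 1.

Since both coordinate triples sum to 1, the midpoint's barycentrics are the componentwise average.
(1/2+1/2)/2 = 1/2; similarly 4/15 and 7/30.

(1/2, 4/15, 7/30)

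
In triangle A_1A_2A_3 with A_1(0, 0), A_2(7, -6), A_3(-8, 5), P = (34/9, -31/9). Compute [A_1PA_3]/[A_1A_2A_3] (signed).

[A_1A_2A_3] = ½·(0·(-6−5) + 7·(5−0) + (-8)·(0−(-6))) = ½·(0 + 35 − 48) = -13/2.
[A_1PA_3] = ½·(0·(-31/9−5) + (34/9)·(5−0) + (-8)·(0−(-31/9))) = ½·(0 + 170/9 − 248/9) = -13/3, so the ratio is (-13/3)/(-13/2) = 2/3.

2/3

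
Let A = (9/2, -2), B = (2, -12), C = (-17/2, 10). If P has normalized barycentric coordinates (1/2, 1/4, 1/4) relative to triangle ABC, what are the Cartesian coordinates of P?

(5/8, -3/2)

P = (1/2)·A + (1/4)·B + (1/4)·C.
x-coordinate: (1/2)·(9/2) + (1/4)·2 + (1/4)·(-17/2) = 5/8.
y-coordinate: (1/2)·(-2) + (1/4)·(-12) + (1/4)·10 = -3/2.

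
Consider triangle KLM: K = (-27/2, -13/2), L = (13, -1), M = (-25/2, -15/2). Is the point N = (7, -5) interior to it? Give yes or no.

Barycentric coordinates of N: (-63/32, 11/16, 73/32).
The three coordinates are negative, positive, positive; a point is interior exactly when all three are positive.

no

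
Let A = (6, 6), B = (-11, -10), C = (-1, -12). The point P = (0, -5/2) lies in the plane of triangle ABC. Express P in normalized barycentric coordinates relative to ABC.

Signed area of the reference triangle: [ABC] = ½·(6·(-10−(-12)) + (-11)·(-12−6) + (-1)·(6−(-10))) = ½·(12 + 198 − 16) = 97.
[PBC] = ½·(0·(-10−(-12)) + (-11)·(-12−(-5/2)) + (-1)·(-5/2−(-10))) = ½·(0 + 209/2 − 15/2) = 97/2, so the A-coordinate is (97/2)/97 = 1/2.
[APC] = ½·(6·(-5/2−(-12)) + 0·(-12−6) + (-1)·(6−(-5/2))) = ½·(57 + 0 − 17/2) = 97/4, so the B-coordinate is 1/4.
[ABP] = ½·(6·(-10−(-5/2)) + (-11)·(-5/2−6) + 0·(6−(-10))) = ½·(-45 + 187/2 + 0) = 97/4, so the C-coordinate is 1/4.

(1/2, 1/4, 1/4)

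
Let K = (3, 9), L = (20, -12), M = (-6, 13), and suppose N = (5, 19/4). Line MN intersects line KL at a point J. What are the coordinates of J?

(26/3, 2)

Barycentric coordinates of N with respect to KLM: (1/2, 1/4, 1/4).
On side KL the M-coordinate is zero; dropping N's M-weight 1/4 and renormalizing the remaining 1/2 : 1/4 gives weights 2/3, 1/3 on K, L.
J = (2/3)·(3, 9) + (1/3)·(20, -12) = (26/3, 2).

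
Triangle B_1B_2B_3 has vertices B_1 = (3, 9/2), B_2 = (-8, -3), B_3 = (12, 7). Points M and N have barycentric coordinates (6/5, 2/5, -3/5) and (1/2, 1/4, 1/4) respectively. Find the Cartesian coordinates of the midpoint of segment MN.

(-43/20, 13/8)

Barycentric coordinates of the midpoint are the average: (17/20, 13/40, -7/40).
Converting: (17/20)·B_1 + (13/40)·B_2 + (-7/40)·B_3 = (-43/20, 13/8).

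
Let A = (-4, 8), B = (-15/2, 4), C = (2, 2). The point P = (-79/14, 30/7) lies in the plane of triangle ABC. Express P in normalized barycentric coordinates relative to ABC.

Signed area of the reference triangle: [ABC] = ½·((-4)·(4−2) + (-15/2)·(2−8) + 2·(8−4)) = ½·(-8 + 45 + 8) = 45/2.
[PBC] = ½·((-79/14)·(4−2) + (-15/2)·(2−(30/7)) + 2·(30/7−4)) = ½·(-79/7 + 120/7 + 4/7) = 45/14, so the A-coordinate is (45/14)/(45/2) = 1/7.
[APC] = ½·((-4)·(30/7−2) + (-79/14)·(2−8) + 2·(8−(30/7))) = ½·(-64/7 + 237/7 + 52/7) = 225/14, so the B-coordinate is 5/7.
[ABP] = ½·((-4)·(4−(30/7)) + (-15/2)·(30/7−8) + (-79/14)·(8−4)) = ½·(8/7 + 195/7 − 158/7) = 45/14, so the C-coordinate is 1/7.

(1/7, 5/7, 1/7)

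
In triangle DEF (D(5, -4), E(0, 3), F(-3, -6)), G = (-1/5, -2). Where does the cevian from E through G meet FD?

(-1/3, -16/3)

Barycentric coordinates of G with respect to DEF: (1/5, 2/5, 2/5).
On side FD the E-coordinate is zero; dropping G's E-weight 2/5 and renormalizing the remaining 2/5 : 1/5 gives weights 2/3, 1/3 on F, D.
H = (2/3)·(-3, -6) + (1/3)·(5, -4) = (-1/3, -16/3).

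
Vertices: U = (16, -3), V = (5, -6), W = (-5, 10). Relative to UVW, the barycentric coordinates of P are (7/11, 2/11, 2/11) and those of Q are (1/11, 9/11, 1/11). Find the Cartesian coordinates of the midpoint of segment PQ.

Barycentric coordinates of the midpoint are the average: (4/11, 1/2, 3/22).
Converting: (4/11)·U + (1/2)·V + (3/22)·W = (84/11, -30/11).

(84/11, -30/11)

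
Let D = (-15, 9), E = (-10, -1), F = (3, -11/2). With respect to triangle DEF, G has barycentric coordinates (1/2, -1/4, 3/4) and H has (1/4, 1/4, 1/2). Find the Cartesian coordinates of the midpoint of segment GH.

Barycentric coordinates of the midpoint are the average: (3/8, 0, 5/8).
Converting: (3/8)·D + 0·E + (5/8)·F = (-15/4, -1/16).

(-15/4, -1/16)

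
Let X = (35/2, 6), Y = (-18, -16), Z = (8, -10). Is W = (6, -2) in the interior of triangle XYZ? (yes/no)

yes

Barycentric coordinates of W: (220/359, 108/359, 31/359).
The three coordinates are positive, positive, positive; a point is interior exactly when all three are positive.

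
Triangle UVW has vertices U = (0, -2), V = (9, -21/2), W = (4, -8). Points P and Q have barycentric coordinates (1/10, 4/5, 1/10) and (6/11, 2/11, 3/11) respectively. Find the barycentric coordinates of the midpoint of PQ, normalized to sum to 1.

(71/220, 27/55, 41/220)

Since both coordinate triples sum to 1, the midpoint's barycentrics are the componentwise average.
(1/10+6/11)/2 = 71/220; similarly 27/55 and 41/220.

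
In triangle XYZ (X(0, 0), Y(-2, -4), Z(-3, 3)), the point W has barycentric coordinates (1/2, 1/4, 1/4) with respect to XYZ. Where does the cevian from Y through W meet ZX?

Line YW meets ZX where the Y-coordinate vanishes; zeroing W's Y-weight and renormalizing leaves Z, X-weights 1/4 : 1/2 → (1/3, 2/3).
So V = (1/3)·Z + (2/3)·X = (-1, 1).

(-1, 1)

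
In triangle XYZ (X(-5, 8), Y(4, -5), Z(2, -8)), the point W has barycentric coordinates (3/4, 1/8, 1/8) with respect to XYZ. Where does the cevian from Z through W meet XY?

Line ZW meets XY where the Z-coordinate vanishes; zeroing W's Z-weight and renormalizing leaves X, Y-weights 3/4 : 1/8 → (6/7, 1/7).
So V = (6/7)·X + (1/7)·Y = (-26/7, 43/7).

(-26/7, 43/7)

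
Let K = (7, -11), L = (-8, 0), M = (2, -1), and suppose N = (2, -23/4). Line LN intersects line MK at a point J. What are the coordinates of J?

Barycentric coordinates of N with respect to KLM: (1/2, 1/4, 1/4).
On side MK the L-coordinate is zero; dropping N's L-weight 1/4 and renormalizing the remaining 1/4 : 1/2 gives weights 1/3, 2/3 on M, K.
J = (1/3)·(2, -1) + (2/3)·(7, -11) = (16/3, -23/3).

(16/3, -23/3)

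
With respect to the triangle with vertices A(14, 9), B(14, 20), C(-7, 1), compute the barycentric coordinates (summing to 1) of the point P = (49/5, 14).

Signed area of the reference triangle: [ABC] = ½·(14·(20−1) + 14·(1−9) + (-7)·(9−20)) = ½·(266 − 112 + 77) = 231/2.
[PBC] = ½·((49/5)·(20−1) + 14·(1−14) + (-7)·(14−20)) = ½·(931/5 − 182 + 42) = 231/10, so the A-coordinate is (231/10)/(231/2) = 1/5.
[APC] = ½·(14·(14−1) + (49/5)·(1−9) + (-7)·(9−14)) = ½·(182 − 392/5 + 35) = 693/10, so the B-coordinate is 3/5.
[ABP] = ½·(14·(20−14) + 14·(14−9) + (49/5)·(9−20)) = ½·(84 + 70 − 539/5) = 231/10, so the C-coordinate is 1/5.

(1/5, 3/5, 1/5)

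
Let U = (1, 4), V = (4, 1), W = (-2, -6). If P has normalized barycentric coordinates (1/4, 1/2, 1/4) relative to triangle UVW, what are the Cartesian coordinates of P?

(7/4, 0)

P = (1/4)·U + (1/2)·V + (1/4)·W.
x-coordinate: (1/4)·1 + (1/2)·4 + (1/4)·(-2) = 7/4.
y-coordinate: (1/4)·4 + (1/2)·1 + (1/4)·(-6) = 0.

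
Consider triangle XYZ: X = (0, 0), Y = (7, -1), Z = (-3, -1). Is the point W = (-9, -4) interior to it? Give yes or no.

Barycentric coordinates of W: (-3, 3/10, 37/10).
The three coordinates are negative, positive, positive; a point is interior exactly when all three are positive.

no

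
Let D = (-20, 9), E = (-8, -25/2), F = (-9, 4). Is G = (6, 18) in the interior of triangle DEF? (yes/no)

no

Barycentric coordinates of G: (-523/353, -458/353, 1334/353).
The three coordinates are negative, negative, positive; a point is interior exactly when all three are positive.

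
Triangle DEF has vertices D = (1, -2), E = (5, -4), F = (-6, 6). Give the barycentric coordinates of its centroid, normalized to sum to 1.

(1/3, 1/3, 1/3)

The centroid is the average of the vertices, so each weight is 1/3.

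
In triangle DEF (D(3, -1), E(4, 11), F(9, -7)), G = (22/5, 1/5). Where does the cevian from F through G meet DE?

Barycentric coordinates of G with respect to DEF: (3/5, 1/5, 1/5).
On side DE the F-coordinate is zero; dropping G's F-weight 1/5 and renormalizing the remaining 3/5 : 1/5 gives weights 3/4, 1/4 on D, E.
H = (3/4)·(3, -1) + (1/4)·(4, 11) = (13/4, 2).

(13/4, 2)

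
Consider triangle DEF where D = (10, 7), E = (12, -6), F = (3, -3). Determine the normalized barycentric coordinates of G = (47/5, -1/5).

Signed area of the reference triangle: [DEF] = ½·(10·(-6−(-3)) + 12·(-3−7) + 3·(7−(-6))) = ½·(-30 − 120 + 39) = -111/2.
[GEF] = ½·((47/5)·(-6−(-3)) + 12·(-3−(-1/5)) + 3·(-1/5−(-6))) = ½·(-141/5 − 168/5 + 87/5) = -111/5, so the D-coordinate is (-111/5)/(-111/2) = 2/5.
[DGF] = ½·(10·(-1/5−(-3)) + (47/5)·(-3−7) + 3·(7−(-1/5))) = ½·(28 − 94 + 108/5) = -111/5, so the E-coordinate is 2/5.
[DEG] = ½·(10·(-6−(-1/5)) + 12·(-1/5−7) + (47/5)·(7−(-6))) = ½·(-58 − 432/5 + 611/5) = -111/10, so the F-coordinate is 1/5.

(2/5, 2/5, 1/5)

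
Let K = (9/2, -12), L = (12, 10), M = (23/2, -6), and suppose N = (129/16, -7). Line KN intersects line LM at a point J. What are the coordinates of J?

Barycentric coordinates of N with respect to KLM: (1/2, 1/8, 3/8).
On side LM the K-coordinate is zero; dropping N's K-weight 1/2 and renormalizing the remaining 1/8 : 3/8 gives weights 1/4, 3/4 on L, M.
J = (1/4)·(12, 10) + (3/4)·(23/2, -6) = (93/8, -2).

(93/8, -2)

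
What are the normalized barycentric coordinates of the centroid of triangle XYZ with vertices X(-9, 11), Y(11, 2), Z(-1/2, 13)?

The centroid is the average of the vertices, so each weight is 1/3.

(1/3, 1/3, 1/3)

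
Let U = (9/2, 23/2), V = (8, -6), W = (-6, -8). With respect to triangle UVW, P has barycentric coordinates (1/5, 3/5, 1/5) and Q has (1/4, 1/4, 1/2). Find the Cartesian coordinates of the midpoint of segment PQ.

(37/16, -221/80)

Barycentric coordinates of the midpoint are the average: (9/40, 17/40, 7/20).
Converting: (9/40)·U + (17/40)·V + (7/20)·W = (37/16, -221/80).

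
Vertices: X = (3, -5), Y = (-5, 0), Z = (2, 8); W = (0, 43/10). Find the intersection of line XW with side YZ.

Barycentric coordinates of W with respect to XYZ: (1/10, 3/10, 3/5).
On side YZ the X-coordinate is zero; dropping W's X-weight 1/10 and renormalizing the remaining 3/10 : 3/5 gives weights 1/3, 2/3 on Y, Z.
V = (1/3)·(-5, 0) + (2/3)·(2, 8) = (-1/3, 16/3).

(-1/3, 16/3)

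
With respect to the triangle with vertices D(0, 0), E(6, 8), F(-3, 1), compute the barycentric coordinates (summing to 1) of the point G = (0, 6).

Signed area of the reference triangle: [DEF] = ½·(0·(8−1) + 6·(1−0) + (-3)·(0−8)) = ½·(0 + 6 + 24) = 15.
[GEF] = ½·(0·(8−1) + 6·(1−6) + (-3)·(6−8)) = ½·(0 − 30 + 6) = -12, so the D-coordinate is (-12)/15 = -4/5.
[DGF] = ½·(0·(6−1) + 0·(1−0) + (-3)·(0−6)) = ½·(0 + 0 + 18) = 9, so the E-coordinate is 3/5.
[DEG] = ½·(0·(8−6) + 6·(6−0) + 0·(0−8)) = ½·(0 + 36 + 0) = 18, so the F-coordinate is 6/5.
Check: -4/5 + 3/5 + 6/5 = 1.

(-4/5, 3/5, 6/5)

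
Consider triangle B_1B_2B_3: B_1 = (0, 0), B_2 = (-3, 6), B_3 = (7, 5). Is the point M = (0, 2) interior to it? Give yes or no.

yes

Barycentric coordinates of M: (37/57, 14/57, 2/19).
The three coordinates are positive, positive, positive; a point is interior exactly when all three are positive.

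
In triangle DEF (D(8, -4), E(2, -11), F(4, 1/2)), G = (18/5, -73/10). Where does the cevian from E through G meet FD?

Barycentric coordinates of G with respect to DEF: (1/5, 3/5, 1/5).
On side FD the E-coordinate is zero; dropping G's E-weight 3/5 and renormalizing the remaining 1/5 : 1/5 gives weights 1/2, 1/2 on F, D.
H = (1/2)·(4, 1/2) + (1/2)·(8, -4) = (6, -7/4).

(6, -7/4)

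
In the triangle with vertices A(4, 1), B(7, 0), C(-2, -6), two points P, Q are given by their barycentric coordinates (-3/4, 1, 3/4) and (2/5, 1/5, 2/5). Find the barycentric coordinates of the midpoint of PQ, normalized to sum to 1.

(-7/40, 3/5, 23/40)

Since both coordinate triples sum to 1, the midpoint's barycentrics are the componentwise average.
(-3/4+2/5)/2 = -7/40; similarly 3/5 and 23/40.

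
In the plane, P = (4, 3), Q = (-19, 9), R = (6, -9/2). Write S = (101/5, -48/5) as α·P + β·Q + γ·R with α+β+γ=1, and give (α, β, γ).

(2/5, -3/5, 6/5)

Signed area of the reference triangle: [PQR] = ½·(4·(9−(-9/2)) + (-19)·(-9/2−3) + 6·(3−9)) = ½·(54 + 285/2 − 36) = 321/4.
[SQR] = ½·((101/5)·(9−(-9/2)) + (-19)·(-9/2−(-48/5)) + 6·(-48/5−9)) = ½·(2727/10 − 969/10 − 558/5) = 321/10, so the P-coordinate is (321/10)/(321/4) = 2/5.
[PSR] = ½·(4·(-48/5−(-9/2)) + (101/5)·(-9/2−3) + 6·(3−(-48/5))) = ½·(-102/5 − 303/2 + 378/5) = -963/20, so the Q-coordinate is -3/5.
[PQS] = ½·(4·(9−(-48/5)) + (-19)·(-48/5−3) + (101/5)·(3−9)) = ½·(372/5 + 1197/5 − 606/5) = 963/10, so the R-coordinate is 6/5.
Check: 2/5 − 3/5 + 6/5 = 1.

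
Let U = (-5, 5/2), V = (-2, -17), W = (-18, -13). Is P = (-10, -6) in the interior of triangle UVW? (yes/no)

Barycentric coordinates of P: (12/25, 11/100, 41/100).
The three coordinates are positive, positive, positive; a point is interior exactly when all three are positive.

yes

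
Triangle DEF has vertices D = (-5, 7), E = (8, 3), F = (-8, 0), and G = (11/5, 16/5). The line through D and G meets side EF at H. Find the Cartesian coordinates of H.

Barycentric coordinates of G with respect to DEF: (1/5, 3/5, 1/5).
On side EF the D-coordinate is zero; dropping G's D-weight 1/5 and renormalizing the remaining 3/5 : 1/5 gives weights 3/4, 1/4 on E, F.
H = (3/4)·(8, 3) + (1/4)·(-8, 0) = (4, 9/4).

(4, 9/4)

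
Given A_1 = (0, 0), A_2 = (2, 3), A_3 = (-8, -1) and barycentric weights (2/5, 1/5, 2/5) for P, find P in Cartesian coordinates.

(-14/5, 1/5)

P = (2/5)·A_1 + (1/5)·A_2 + (2/5)·A_3.
x-coordinate: (2/5)·0 + (1/5)·2 + (2/5)·(-8) = -14/5.
y-coordinate: (2/5)·0 + (1/5)·3 + (2/5)·(-1) = 1/5.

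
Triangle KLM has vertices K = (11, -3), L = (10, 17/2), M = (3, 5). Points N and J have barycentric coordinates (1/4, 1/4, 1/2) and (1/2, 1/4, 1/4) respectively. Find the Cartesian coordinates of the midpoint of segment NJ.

Barycentric coordinates of the midpoint are the average: (3/8, 1/4, 3/8).
Converting: (3/8)·K + (1/4)·L + (3/8)·M = (31/4, 23/8).

(31/4, 23/8)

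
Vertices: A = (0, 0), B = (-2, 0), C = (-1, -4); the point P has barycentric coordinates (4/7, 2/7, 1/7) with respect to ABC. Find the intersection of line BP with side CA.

(-1/5, -4/5)

Line BP meets CA where the B-coordinate vanishes; zeroing P's B-weight and renormalizing leaves C, A-weights 1/7 : 4/7 → (1/5, 4/5).
So Q = (1/5)·C + (4/5)·A = (-1/5, -4/5).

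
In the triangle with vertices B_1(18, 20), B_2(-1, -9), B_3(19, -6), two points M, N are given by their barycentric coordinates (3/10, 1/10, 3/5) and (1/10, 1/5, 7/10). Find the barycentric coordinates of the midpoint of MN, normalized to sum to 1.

(1/5, 3/20, 13/20)

Since both coordinate triples sum to 1, the midpoint's barycentrics are the componentwise average.
(3/10+1/10)/2 = 1/5; similarly 3/20 and 13/20.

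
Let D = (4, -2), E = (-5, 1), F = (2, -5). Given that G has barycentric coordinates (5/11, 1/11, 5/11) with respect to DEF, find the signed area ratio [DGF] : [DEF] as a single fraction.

The signed ratio [DGF]/[DEF] equals the barycentric coordinate of G at vertex E, which is 1/11.

1/11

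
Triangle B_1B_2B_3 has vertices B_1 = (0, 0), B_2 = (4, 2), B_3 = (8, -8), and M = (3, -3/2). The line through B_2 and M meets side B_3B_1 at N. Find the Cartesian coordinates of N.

(8/3, -8/3)

Barycentric coordinates of M with respect to B_1B_2B_3: (1/2, 1/4, 1/4).
On side B_3B_1 the B_2-coordinate is zero; dropping M's B_2-weight 1/4 and renormalizing the remaining 1/4 : 1/2 gives weights 1/3, 2/3 on B_3, B_1.
N = (1/3)·(8, -8) + (2/3)·(0, 0) = (8/3, -8/3).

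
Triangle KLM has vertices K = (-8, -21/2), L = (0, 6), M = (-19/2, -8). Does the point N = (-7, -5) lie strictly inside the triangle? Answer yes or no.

Barycentric coordinates of N: (26/179, 43/179, 110/179).
The three coordinates are positive, positive, positive; a point is interior exactly when all three are positive.

yes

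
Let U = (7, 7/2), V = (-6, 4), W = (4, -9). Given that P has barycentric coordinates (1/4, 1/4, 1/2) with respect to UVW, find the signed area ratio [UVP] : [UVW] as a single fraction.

The signed ratio [UVP]/[UVW] equals the barycentric coordinate of P at vertex W, which is 1/2.

1/2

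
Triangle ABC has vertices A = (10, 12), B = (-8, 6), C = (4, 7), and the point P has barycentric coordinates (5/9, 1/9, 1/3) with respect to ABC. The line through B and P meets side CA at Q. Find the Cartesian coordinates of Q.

(31/4, 81/8)

Line BP meets CA where the B-coordinate vanishes; zeroing P's B-weight and renormalizing leaves C, A-weights 1/3 : 5/9 → (3/8, 5/8).
So Q = (3/8)·C + (5/8)·A = (31/4, 81/8).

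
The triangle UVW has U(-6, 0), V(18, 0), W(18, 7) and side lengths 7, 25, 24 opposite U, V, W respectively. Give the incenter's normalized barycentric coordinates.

(1/8, 25/56, 3/7)

The incenter has barycentric coordinates proportional to the opposite side lengths: (7 : 25 : 24).
Normalizing by 7+25+24 = 56 gives (1/8, 25/56, 3/7).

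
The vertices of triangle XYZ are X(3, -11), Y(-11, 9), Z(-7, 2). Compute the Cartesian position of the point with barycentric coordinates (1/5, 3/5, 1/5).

W = (1/5)·X + (3/5)·Y + (1/5)·Z.
x-coordinate: (1/5)·3 + (3/5)·(-11) + (1/5)·(-7) = -37/5.
y-coordinate: (1/5)·(-11) + (3/5)·9 + (1/5)·2 = 18/5.

(-37/5, 18/5)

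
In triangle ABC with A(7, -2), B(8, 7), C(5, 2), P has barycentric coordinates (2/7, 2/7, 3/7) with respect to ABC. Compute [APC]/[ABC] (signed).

The signed ratio [APC]/[ABC] equals the barycentric coordinate of P at vertex B, which is 2/7.

2/7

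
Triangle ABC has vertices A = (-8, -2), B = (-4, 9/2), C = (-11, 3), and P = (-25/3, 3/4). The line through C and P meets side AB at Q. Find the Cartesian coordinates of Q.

Barycentric coordinates of P with respect to ABC: (1/2, 1/6, 1/3).
On side AB the C-coordinate is zero; dropping P's C-weight 1/3 and renormalizing the remaining 1/2 : 1/6 gives weights 3/4, 1/4 on A, B.
Q = (3/4)·(-8, -2) + (1/4)·(-4, 9/2) = (-7, -3/8).

(-7, -3/8)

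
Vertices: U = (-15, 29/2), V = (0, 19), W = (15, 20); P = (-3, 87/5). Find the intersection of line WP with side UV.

(-15/2, 67/4)

Barycentric coordinates of P with respect to UVW: (2/5, 2/5, 1/5).
On side UV the W-coordinate is zero; dropping P's W-weight 1/5 and renormalizing the remaining 2/5 : 2/5 gives weights 1/2, 1/2 on U, V.
Q = (1/2)·(-15, 29/2) + (1/2)·(0, 19) = (-15/2, 67/4).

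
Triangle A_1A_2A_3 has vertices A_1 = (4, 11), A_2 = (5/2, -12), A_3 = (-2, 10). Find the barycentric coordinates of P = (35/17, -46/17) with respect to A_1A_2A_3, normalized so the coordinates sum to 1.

Signed area of the reference triangle: [A_1A_2A_3] = ½·(4·(-12−10) + (5/2)·(10−11) + (-2)·(11−(-12))) = ½·(-88 − 5/2 − 46) = -273/4.
[PA_2A_3] = ½·((35/17)·(-12−10) + (5/2)·(10−(-46/17)) + (-2)·(-46/17−(-12))) = ½·(-770/17 + 540/17 − 316/17) = -273/17, so the A_1-coordinate is (-273/17)/(-273/4) = 4/17.
[A_1PA_3] = ½·(4·(-46/17−10) + (35/17)·(10−11) + (-2)·(11−(-46/17))) = ½·(-864/17 − 35/17 − 466/17) = -1365/34, so the A_2-coordinate is 10/17.
[A_1A_2P] = ½·(4·(-12−(-46/17)) + (5/2)·(-46/17−11) + (35/17)·(11−(-12))) = ½·(-632/17 − 1165/34 + 805/17) = -819/68, so the A_3-coordinate is 3/17.
Check: 4/17 + 10/17 + 3/17 = 1.

(4/17, 10/17, 3/17)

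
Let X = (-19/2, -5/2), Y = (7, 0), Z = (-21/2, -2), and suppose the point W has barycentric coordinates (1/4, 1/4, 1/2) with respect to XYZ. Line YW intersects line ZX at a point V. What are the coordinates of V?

(-61/6, -13/6)

Line YW meets ZX where the Y-coordinate vanishes; zeroing W's Y-weight and renormalizing leaves Z, X-weights 1/2 : 1/4 → (2/3, 1/3).
So V = (2/3)·Z + (1/3)·X = (-61/6, -13/6).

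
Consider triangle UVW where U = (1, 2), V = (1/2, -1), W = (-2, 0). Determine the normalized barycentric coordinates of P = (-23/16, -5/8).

(-1/8, 3/8, 3/4)

Signed area of the reference triangle: [UVW] = ½·(1·(-1−0) + (1/2)·(0−2) + (-2)·(2−(-1))) = ½·(-1 − 1 − 6) = -4.
[PVW] = ½·((-23/16)·(-1−0) + (1/2)·(0−(-5/8)) + (-2)·(-5/8−(-1))) = ½·(23/16 + 5/16 − 3/4) = 1/2, so the U-coordinate is (1/2)/(-4) = -1/8.
[UPW] = ½·(1·(-5/8−0) + (-23/16)·(0−2) + (-2)·(2−(-5/8))) = ½·(-5/8 + 23/8 − 21/4) = -3/2, so the V-coordinate is 3/8.
[UVP] = ½·(1·(-1−(-5/8)) + (1/2)·(-5/8−2) + (-23/16)·(2−(-1))) = ½·(-3/8 − 21/16 − 69/16) = -3, so the W-coordinate is 3/4.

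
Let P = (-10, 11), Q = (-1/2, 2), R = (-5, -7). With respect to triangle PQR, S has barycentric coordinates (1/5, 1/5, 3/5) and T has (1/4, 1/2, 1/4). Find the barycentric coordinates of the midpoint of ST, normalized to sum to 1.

(9/40, 7/20, 17/40)

Since both coordinate triples sum to 1, the midpoint's barycentrics are the componentwise average.
(1/5+1/4)/2 = 9/40; similarly 7/20 and 17/40.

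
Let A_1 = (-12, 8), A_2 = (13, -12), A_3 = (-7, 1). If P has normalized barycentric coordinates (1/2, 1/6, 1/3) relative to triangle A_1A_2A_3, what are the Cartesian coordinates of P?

P = (1/2)·A_1 + (1/6)·A_2 + (1/3)·A_3.
x-coordinate: (1/2)·(-12) + (1/6)·13 + (1/3)·(-7) = -37/6.
y-coordinate: (1/2)·8 + (1/6)·(-12) + (1/3)·1 = 7/3.

(-37/6, 7/3)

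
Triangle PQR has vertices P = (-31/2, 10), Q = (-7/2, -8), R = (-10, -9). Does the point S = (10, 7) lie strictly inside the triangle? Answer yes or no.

Barycentric coordinates of S: (28/43, 156/43, -141/43).
The three coordinates are positive, positive, negative; a point is interior exactly when all three are positive.

no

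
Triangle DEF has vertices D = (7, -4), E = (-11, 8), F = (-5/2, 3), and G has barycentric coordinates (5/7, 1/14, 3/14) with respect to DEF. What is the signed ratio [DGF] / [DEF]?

The signed ratio [DGF]/[DEF] equals the barycentric coordinate of G at vertex E, which is 1/14.

1/14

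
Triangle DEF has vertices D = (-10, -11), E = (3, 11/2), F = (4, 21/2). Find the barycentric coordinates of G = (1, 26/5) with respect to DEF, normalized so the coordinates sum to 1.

Signed area of the reference triangle: [DEF] = ½·((-10)·(11/2−(21/2)) + 3·(21/2−(-11)) + 4·(-11−(11/2))) = ½·(50 + 129/2 − 66) = 97/4.
[GEF] = ½·(1·(11/2−(21/2)) + 3·(21/2−(26/5)) + 4·(26/5−(11/2))) = ½·(-5 + 159/10 − 6/5) = 97/20, so the D-coordinate is (97/20)/(97/4) = 1/5.
[DGF] = ½·((-10)·(26/5−(21/2)) + 1·(21/2−(-11)) + 4·(-11−(26/5))) = ½·(53 + 43/2 − 324/5) = 97/20, so the E-coordinate is 1/5.
[DEG] = ½·((-10)·(11/2−(26/5)) + 3·(26/5−(-11)) + 1·(-11−(11/2))) = ½·(-3 + 243/5 − 33/2) = 291/20, so the F-coordinate is 3/5.
Check: 1/5 + 1/5 + 3/5 = 1.

(1/5, 1/5, 3/5)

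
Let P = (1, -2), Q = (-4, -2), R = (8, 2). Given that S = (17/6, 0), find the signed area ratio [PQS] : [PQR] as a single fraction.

[PQR] = ½·(1·(-2−2) + (-4)·(2−(-2)) + 8·(-2−(-2))) = ½·(-4 − 16 + 0) = -10.
[PQS] = ½·(1·(-2−0) + (-4)·(0−(-2)) + (17/6)·(-2−(-2))) = ½·(-2 − 8 + 0) = -5, so the ratio is (-5)/(-10) = 1/2.

1/2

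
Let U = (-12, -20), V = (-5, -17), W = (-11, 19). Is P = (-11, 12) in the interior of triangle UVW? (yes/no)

Barycentric coordinates of P: (7/45, 7/270, 221/270).
The three coordinates are positive, positive, positive; a point is interior exactly when all three are positive.

yes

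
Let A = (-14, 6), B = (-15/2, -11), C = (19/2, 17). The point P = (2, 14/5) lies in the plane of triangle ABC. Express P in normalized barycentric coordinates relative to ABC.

Signed area of the reference triangle: [ABC] = ½·((-14)·(-11−17) + (-15/2)·(17−6) + (19/2)·(6−(-11))) = ½·(392 − 165/2 + 323/2) = 471/2.
[PBC] = ½·(2·(-11−17) + (-15/2)·(17−(14/5)) + (19/2)·(14/5−(-11))) = ½·(-56 − 213/2 + 1311/10) = -157/10, so the A-coordinate is (-157/10)/(471/2) = -1/15.
[APC] = ½·((-14)·(14/5−17) + 2·(17−6) + (19/2)·(6−(14/5))) = ½·(994/5 + 22 + 152/5) = 628/5, so the B-coordinate is 8/15.
[ABP] = ½·((-14)·(-11−(14/5)) + (-15/2)·(14/5−6) + 2·(6−(-11))) = ½·(966/5 + 24 + 34) = 628/5, so the C-coordinate is 8/15.
Check: -1/15 + 8/15 + 8/15 = 1.

(-1/15, 8/15, 8/15)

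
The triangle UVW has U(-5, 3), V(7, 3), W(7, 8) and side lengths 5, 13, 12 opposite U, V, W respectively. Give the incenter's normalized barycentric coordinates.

The incenter has barycentric coordinates proportional to the opposite side lengths: (5 : 13 : 12).
Normalizing by 5+13+12 = 30 gives (1/6, 13/30, 2/5).

(1/6, 13/30, 2/5)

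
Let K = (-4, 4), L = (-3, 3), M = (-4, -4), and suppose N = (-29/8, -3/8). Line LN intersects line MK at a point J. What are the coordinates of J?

(-4, -12/5)

Barycentric coordinates of N with respect to KLM: (1/8, 3/8, 1/2).
On side MK the L-coordinate is zero; dropping N's L-weight 3/8 and renormalizing the remaining 1/2 : 1/8 gives weights 4/5, 1/5 on M, K.
J = (4/5)·(-4, -4) + (1/5)·(-4, 4) = (-4, -12/5).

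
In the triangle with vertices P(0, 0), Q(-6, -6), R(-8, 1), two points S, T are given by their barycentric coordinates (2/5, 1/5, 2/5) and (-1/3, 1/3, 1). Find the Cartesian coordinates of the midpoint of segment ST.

(-36/5, -9/10)

Barycentric coordinates of the midpoint are the average: (1/30, 4/15, 7/10).
Converting: (1/30)·P + (4/15)·Q + (7/10)·R = (-36/5, -9/10).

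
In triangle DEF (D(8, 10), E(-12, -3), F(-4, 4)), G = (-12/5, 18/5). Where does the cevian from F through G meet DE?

(-2, 7/2)

Barycentric coordinates of G with respect to DEF: (2/5, 2/5, 1/5).
On side DE the F-coordinate is zero; dropping G's F-weight 1/5 and renormalizing the remaining 2/5 : 2/5 gives weights 1/2, 1/2 on D, E.
H = (1/2)·(8, 10) + (1/2)·(-12, -3) = (-2, 7/2).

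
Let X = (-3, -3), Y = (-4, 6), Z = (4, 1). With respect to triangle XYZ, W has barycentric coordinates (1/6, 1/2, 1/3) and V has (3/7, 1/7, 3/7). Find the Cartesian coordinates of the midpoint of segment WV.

(-55/84, 17/12)

Barycentric coordinates of the midpoint are the average: (25/84, 9/28, 8/21).
Converting: (25/84)·X + (9/28)·Y + (8/21)·Z = (-55/84, 17/12).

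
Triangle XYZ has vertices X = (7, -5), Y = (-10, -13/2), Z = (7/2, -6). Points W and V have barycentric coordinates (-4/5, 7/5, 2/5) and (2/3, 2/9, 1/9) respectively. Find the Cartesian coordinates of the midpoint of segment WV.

Barycentric coordinates of the midpoint are the average: (-1/15, 73/90, 23/90).
Converting: (-1/15)·X + (73/90)·Y + (23/90)·Z = (-461/60, -233/36).

(-461/60, -233/36)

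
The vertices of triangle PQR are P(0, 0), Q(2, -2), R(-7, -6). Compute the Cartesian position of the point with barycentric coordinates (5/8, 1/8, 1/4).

S = (5/8)·P + (1/8)·Q + (1/4)·R.
x-coordinate: (5/8)·0 + (1/8)·2 + (1/4)·(-7) = -3/2.
y-coordinate: (5/8)·0 + (1/8)·(-2) + (1/4)·(-6) = -7/4.

(-3/2, -7/4)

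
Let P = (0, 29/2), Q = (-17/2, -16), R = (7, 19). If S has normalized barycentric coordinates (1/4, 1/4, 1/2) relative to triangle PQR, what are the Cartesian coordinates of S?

(11/8, 73/8)

S = (1/4)·P + (1/4)·Q + (1/2)·R.
x-coordinate: (1/4)·0 + (1/4)·(-17/2) + (1/2)·7 = 11/8.
y-coordinate: (1/4)·(29/2) + (1/4)·(-16) + (1/2)·19 = 73/8.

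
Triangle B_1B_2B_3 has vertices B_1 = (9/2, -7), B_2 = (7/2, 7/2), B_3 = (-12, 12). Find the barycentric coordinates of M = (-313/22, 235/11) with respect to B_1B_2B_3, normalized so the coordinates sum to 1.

Signed area of the reference triangle: [B_1B_2B_3] = ½·((9/2)·(7/2−12) + (7/2)·(12−(-7)) + (-12)·(-7−(7/2))) = ½·(-153/4 + 133/2 + 126) = 617/8.
[MB_2B_3] = ½·((-313/22)·(7/2−12) + (7/2)·(12−(235/11)) + (-12)·(235/11−(7/2))) = ½·(5321/44 − 721/22 − 2358/11) = -5553/88, so the B_1-coordinate is (-5553/88)/(617/8) = -9/11.
[B_1MB_3] = ½·((9/2)·(235/11−12) + (-313/22)·(12−(-7)) + (-12)·(-7−(235/11))) = ½·(927/22 − 5947/22 + 3744/11) = 617/11, so the B_2-coordinate is 8/11.
[B_1B_2M] = ½·((9/2)·(7/2−(235/11)) + (7/2)·(235/11−(-7)) + (-313/22)·(-7−(7/2))) = ½·(-3537/44 + 1092/11 + 6573/44) = 1851/22, so the B_3-coordinate is 12/11.

(-9/11, 8/11, 12/11)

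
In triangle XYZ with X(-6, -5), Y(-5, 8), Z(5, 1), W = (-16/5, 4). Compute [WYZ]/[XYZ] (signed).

[XYZ] = ½·((-6)·(8−1) + (-5)·(1−(-5)) + 5·(-5−8)) = ½·(-42 − 30 − 65) = -137/2.
[WYZ] = ½·((-16/5)·(8−1) + (-5)·(1−4) + 5·(4−8)) = ½·(-112/5 + 15 − 20) = -137/10, so the ratio is (-137/10)/(-137/2) = 1/5.

1/5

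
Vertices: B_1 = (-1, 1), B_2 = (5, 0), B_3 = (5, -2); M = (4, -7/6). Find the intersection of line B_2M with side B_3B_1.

Barycentric coordinates of M with respect to B_1B_2B_3: (1/6, 1/6, 2/3).
On side B_3B_1 the B_2-coordinate is zero; dropping M's B_2-weight 1/6 and renormalizing the remaining 2/3 : 1/6 gives weights 4/5, 1/5 on B_3, B_1.
N = (4/5)·(5, -2) + (1/5)·(-1, 1) = (19/5, -7/5).

(19/5, -7/5)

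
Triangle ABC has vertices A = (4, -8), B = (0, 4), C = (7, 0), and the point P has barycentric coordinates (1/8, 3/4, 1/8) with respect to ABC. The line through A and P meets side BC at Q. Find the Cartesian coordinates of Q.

(1, 24/7)

Line AP meets BC where the A-coordinate vanishes; zeroing P's A-weight and renormalizing leaves B, C-weights 3/4 : 1/8 → (6/7, 1/7).
So Q = (6/7)·B + (1/7)·C = (1, 24/7).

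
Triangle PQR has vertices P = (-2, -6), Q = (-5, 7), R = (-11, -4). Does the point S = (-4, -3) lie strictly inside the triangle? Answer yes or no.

Barycentric coordinates of S: (71/111, 23/111, 17/111).
The three coordinates are positive, positive, positive; a point is interior exactly when all three are positive.

yes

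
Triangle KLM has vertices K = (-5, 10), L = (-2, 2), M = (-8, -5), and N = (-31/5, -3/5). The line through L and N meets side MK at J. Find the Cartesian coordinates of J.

(-29/4, -5/4)

Barycentric coordinates of N with respect to KLM: (1/5, 1/5, 3/5).
On side MK the L-coordinate is zero; dropping N's L-weight 1/5 and renormalizing the remaining 3/5 : 1/5 gives weights 3/4, 1/4 on M, K.
J = (3/4)·(-8, -5) + (1/4)·(-5, 10) = (-29/4, -5/4).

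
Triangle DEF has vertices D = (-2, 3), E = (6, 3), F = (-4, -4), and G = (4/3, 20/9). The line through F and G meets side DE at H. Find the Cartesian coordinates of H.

(2, 3)

Barycentric coordinates of G with respect to DEF: (4/9, 4/9, 1/9).
On side DE the F-coordinate is zero; dropping G's F-weight 1/9 and renormalizing the remaining 4/9 : 4/9 gives weights 1/2, 1/2 on D, E.
H = (1/2)·(-2, 3) + (1/2)·(6, 3) = (2, 3).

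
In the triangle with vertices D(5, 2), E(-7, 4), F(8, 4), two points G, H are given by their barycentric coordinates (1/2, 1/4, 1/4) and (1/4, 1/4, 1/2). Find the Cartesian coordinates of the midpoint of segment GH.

Barycentric coordinates of the midpoint are the average: (3/8, 1/4, 3/8).
Converting: (3/8)·D + (1/4)·E + (3/8)·F = (25/8, 13/4).

(25/8, 13/4)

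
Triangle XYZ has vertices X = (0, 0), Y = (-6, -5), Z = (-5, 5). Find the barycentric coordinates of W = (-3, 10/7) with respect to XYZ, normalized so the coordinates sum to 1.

Signed area of the reference triangle: [XYZ] = ½·(0·(-5−5) + (-6)·(5−0) + (-5)·(0−(-5))) = ½·(0 − 30 − 25) = -55/2.
[WYZ] = ½·((-3)·(-5−5) + (-6)·(5−(10/7)) + (-5)·(10/7−(-5))) = ½·(30 − 150/7 − 225/7) = -165/14, so the X-coordinate is (-165/14)/(-55/2) = 3/7.
[XWZ] = ½·(0·(10/7−5) + (-3)·(5−0) + (-5)·(0−(10/7))) = ½·(0 − 15 + 50/7) = -55/14, so the Y-coordinate is 1/7.
[XYW] = ½·(0·(-5−(10/7)) + (-6)·(10/7−0) + (-3)·(0−(-5))) = ½·(0 − 60/7 − 15) = -165/14, so the Z-coordinate is 3/7.
Check: 3/7 + 1/7 + 3/7 = 1.

(3/7, 1/7, 3/7)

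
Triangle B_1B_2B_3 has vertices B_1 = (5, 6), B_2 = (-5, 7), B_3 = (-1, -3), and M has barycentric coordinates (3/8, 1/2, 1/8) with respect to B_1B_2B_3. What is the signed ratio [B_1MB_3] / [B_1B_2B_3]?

The signed ratio [B_1MB_3]/[B_1B_2B_3] equals the barycentric coordinate of M at vertex B_2, which is 1/2.

1/2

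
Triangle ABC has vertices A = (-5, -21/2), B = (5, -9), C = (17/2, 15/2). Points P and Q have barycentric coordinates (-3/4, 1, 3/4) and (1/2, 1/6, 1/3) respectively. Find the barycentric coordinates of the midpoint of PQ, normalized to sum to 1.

(-1/8, 7/12, 13/24)

Since both coordinate triples sum to 1, the midpoint's barycentrics are the componentwise average.
(-3/4+1/2)/2 = -1/8; similarly 7/12 and 13/24.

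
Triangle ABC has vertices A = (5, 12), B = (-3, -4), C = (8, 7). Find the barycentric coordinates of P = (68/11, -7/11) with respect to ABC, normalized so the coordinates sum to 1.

(-8/11, 4/11, 15/11)

Signed area of the reference triangle: [ABC] = ½·(5·(-4−7) + (-3)·(7−12) + 8·(12−(-4))) = ½·(-55 + 15 + 128) = 44.
[PBC] = ½·((68/11)·(-4−7) + (-3)·(7−(-7/11)) + 8·(-7/11−(-4))) = ½·(-68 − 252/11 + 296/11) = -32, so the A-coordinate is (-32)/44 = -8/11.
[APC] = ½·(5·(-7/11−7) + (68/11)·(7−12) + 8·(12−(-7/11))) = ½·(-420/11 − 340/11 + 1112/11) = 16, so the B-coordinate is 4/11.
[ABP] = ½·(5·(-4−(-7/11)) + (-3)·(-7/11−12) + (68/11)·(12−(-4))) = ½·(-185/11 + 417/11 + 1088/11) = 60, so the C-coordinate is 15/11.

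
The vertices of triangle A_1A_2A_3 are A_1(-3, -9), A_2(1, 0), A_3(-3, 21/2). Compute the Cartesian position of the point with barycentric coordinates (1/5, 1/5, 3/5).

P = (1/5)·A_1 + (1/5)·A_2 + (3/5)·A_3.
x-coordinate: (1/5)·(-3) + (1/5)·1 + (3/5)·(-3) = -11/5.
y-coordinate: (1/5)·(-9) + (1/5)·0 + (3/5)·(21/2) = 9/2.

(-11/5, 9/2)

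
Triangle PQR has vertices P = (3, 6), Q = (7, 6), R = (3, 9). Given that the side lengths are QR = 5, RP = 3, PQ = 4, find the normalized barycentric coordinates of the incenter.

(5/12, 1/4, 1/3)

The incenter has barycentric coordinates proportional to the opposite side lengths: (5 : 3 : 4).
Normalizing by 5+3+4 = 12 gives (5/12, 1/4, 1/3).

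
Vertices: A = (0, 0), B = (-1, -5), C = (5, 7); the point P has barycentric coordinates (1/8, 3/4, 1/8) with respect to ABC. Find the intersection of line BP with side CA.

Line BP meets CA where the B-coordinate vanishes; zeroing P's B-weight and renormalizing leaves C, A-weights 1/8 : 1/8 → (1/2, 1/2).
So Q = (1/2)·C + (1/2)·A = (5/2, 7/2).

(5/2, 7/2)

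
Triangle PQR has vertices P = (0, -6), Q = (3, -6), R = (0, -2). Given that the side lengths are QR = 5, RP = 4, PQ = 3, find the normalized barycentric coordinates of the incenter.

The incenter has barycentric coordinates proportional to the opposite side lengths: (5 : 4 : 3).
Normalizing by 5+4+3 = 12 gives (5/12, 1/3, 1/4).

(5/12, 1/3, 1/4)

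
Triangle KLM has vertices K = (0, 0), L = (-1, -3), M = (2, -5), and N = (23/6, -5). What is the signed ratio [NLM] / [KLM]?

1/3

[KLM] = ½·(0·(-3−(-5)) + (-1)·(-5−0) + 2·(0−(-3))) = ½·(0 + 5 + 6) = 11/2.
[NLM] = ½·((23/6)·(-3−(-5)) + (-1)·(-5−(-5)) + 2·(-5−(-3))) = ½·(23/3 + 0 − 4) = 11/6, so the ratio is (11/6)/(11/2) = 1/3.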